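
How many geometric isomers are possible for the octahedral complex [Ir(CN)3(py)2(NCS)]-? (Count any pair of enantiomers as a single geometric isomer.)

3

The six octahedral sites form three mutually perpendicular trans pairs.
The distinct arrangements are (3 in all): CN mer, py trans; CN mer, py cis; CN fac, py cis.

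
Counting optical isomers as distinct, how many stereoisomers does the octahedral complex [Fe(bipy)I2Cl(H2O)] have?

6

Each bipy is bidentate and must span two cis positions.
Systematic placement gives 4 geometric isomers: I cis (3 arrangements, 2 chiral); I trans.
Of these, 2 lack any improper symmetry element and so occur as enantiomeric pairs, giving 4 + 2 = 6 stereoisomers in total.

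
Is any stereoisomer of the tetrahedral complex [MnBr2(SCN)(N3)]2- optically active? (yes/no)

Only one geometric arrangement is possible.

no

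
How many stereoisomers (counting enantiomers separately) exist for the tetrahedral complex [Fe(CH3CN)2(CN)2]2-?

1

In a tetrahedral complex all four positions are equivalent and every pair of ligands is adjacent — there is no cis/trans distinction.
Only one geometric arrangement is possible.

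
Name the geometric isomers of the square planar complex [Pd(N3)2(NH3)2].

In a square planar complex each vertex has one trans partner and two cis neighbours.
There are 2 geometric isomers: N3 cis; N3 trans.

cis and trans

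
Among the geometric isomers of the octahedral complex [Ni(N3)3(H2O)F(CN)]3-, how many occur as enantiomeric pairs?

The six octahedral sites form three mutually perpendicular trans pairs.
There are 4 geometric isomers: N3 mer (3 arrangements); N3 fac (chiral).
One of these lacks any improper symmetry element and so occurs as an enantiomeric pair, giving 4 + 1 = 5 stereoisomers in total.

1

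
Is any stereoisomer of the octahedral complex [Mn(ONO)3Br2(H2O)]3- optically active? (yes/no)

An octahedron has six vertices in three trans pairs; every non-trans pair is cis.
Working through the distinct placements yields 3 geometric isomers: ONO mer, Br trans; ONO mer, Br cis; ONO fac, Br cis.
Each arrangement has an internal mirror plane or centre of symmetry, so none is chiral.

no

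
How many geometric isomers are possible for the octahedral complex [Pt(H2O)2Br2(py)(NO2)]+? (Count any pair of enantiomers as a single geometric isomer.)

6

In an octahedral complex each vertex has one trans partner and four cis neighbours.
There are 6 geometric isomers: H2O trans, Br trans; H2O cis, Br trans; H2O cis, Br cis (3 arrangements, 2 chiral); H2O trans, Br cis.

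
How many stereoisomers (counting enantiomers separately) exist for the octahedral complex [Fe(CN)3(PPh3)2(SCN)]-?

3

The six octahedral sites form three mutually perpendicular trans pairs.
Systematic placement gives 3 geometric isomers: CN mer, PPh3 cis; CN mer, PPh3 trans; CN fac, PPh3 cis.
Each arrangement has an internal mirror plane or centre of symmetry, so none is chiral.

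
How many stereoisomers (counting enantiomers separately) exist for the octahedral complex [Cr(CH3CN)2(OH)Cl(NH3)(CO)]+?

15

In an octahedral complex each vertex has one trans partner and four cis neighbours.
Placing the ligands in turn and identifying arrangements related by rotation or reflection leaves 9 distinct geometric isomers.
Of these, 6 lack any improper symmetry element and so occur as enantiomeric pairs, giving 9 + 6 = 15 stereoisomers in total.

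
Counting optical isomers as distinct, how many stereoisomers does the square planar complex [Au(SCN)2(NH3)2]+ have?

2

In a square planar complex each vertex has one trans partner and two cis neighbours.
There are 2 geometric isomers: SCN cis; SCN trans.
Each arrangement has an internal mirror plane or centre of symmetry, so none is chiral.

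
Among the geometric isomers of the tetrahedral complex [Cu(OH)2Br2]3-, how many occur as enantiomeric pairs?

All four vertices of a tetrahedron are equivalent and mutually adjacent, so cis/trans isomerism cannot arise.
Only one geometric arrangement is possible.

0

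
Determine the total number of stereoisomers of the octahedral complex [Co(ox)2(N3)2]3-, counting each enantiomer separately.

Each ox is bidentate and must span two cis positions.
Systematic placement gives 2 geometric isomers: N3 trans; N3 cis (chiral).
One of these lacks any improper symmetry element and so occurs as an enantiomeric pair, giving 2 + 1 = 3 stereoisomers in total.

3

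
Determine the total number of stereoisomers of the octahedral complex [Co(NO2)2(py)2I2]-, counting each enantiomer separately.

6

The distinct arrangements are (5 in all): NO2 trans, py trans, I trans; NO2 cis, py cis, I trans; NO2 cis, py trans, I cis; NO2 cis, py cis, I cis (chiral); NO2 trans, py cis, I cis.
One of these lacks any improper symmetry element and so occurs as an enantiomeric pair, giving 5 + 1 = 6 stereoisomers in total.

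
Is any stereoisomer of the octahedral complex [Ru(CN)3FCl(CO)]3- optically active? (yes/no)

yes

There are 4 geometric isomers: CN mer (3 arrangements); CN fac (chiral).
One of these lacks any improper symmetry element and so occurs as an enantiomeric pair, giving 4 + 1 = 5 stereoisomers in total.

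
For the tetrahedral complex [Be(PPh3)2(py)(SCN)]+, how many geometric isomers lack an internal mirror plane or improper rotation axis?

0

In a tetrahedral complex all four positions are equivalent and every pair of ligands is adjacent — there is no cis/trans distinction.
Only one geometric arrangement is possible.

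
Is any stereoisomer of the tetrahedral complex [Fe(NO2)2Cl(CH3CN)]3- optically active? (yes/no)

Only one geometric arrangement is possible.

no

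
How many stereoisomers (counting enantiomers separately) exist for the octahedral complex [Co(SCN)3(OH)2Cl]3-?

3

Working through the distinct placements yields 3 geometric isomers: SCN mer, OH cis; SCN mer, OH trans; SCN fac, OH cis.
Each arrangement has an internal mirror plane or centre of symmetry, so none is chiral.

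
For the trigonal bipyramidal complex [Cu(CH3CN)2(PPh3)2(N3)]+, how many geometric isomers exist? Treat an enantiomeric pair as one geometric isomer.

A trigonal bipyramid has two axial and three equatorial sites, which are chemically inequivalent.
Exhaustive case analysis gives 5 geometric isomers.

5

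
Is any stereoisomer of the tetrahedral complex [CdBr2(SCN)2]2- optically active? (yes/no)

no

Only one geometric arrangement is possible.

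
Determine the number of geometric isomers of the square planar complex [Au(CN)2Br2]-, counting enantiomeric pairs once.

In a square planar complex each vertex has one trans partner and two cis neighbours.
There are 2 geometric isomers: CN cis; CN trans.

2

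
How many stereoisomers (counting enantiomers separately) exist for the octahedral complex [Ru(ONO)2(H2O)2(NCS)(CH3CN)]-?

8

Working through the distinct placements yields 6 geometric isomers: ONO trans, H2O cis; ONO cis, H2O cis (3 arrangements, 2 chiral); ONO trans, H2O trans; ONO cis, H2O trans.
Of these, 2 lack any improper symmetry element and so occur as enantiomeric pairs, giving 6 + 2 = 8 stereoisomers in total.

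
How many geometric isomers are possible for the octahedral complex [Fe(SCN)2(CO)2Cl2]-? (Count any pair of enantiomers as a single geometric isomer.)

The six octahedral sites form three mutually perpendicular trans pairs.
There are 5 geometric isomers: SCN trans, CO trans, Cl trans; SCN cis, CO trans, Cl cis; SCN trans, CO cis, Cl cis; SCN cis, CO cis, Cl cis (chiral); SCN cis, CO cis, Cl trans.

5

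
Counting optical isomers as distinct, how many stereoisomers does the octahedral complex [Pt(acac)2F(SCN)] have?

3

Each acac is bidentate and must span two cis positions.
Working through the distinct placements yields 2 geometric isomers: F and SCN mutually trans; F and SCN mutually cis (chiral).
One of these lacks any improper symmetry element and so occurs as an enantiomeric pair, giving 2 + 1 = 3 stereoisomers in total.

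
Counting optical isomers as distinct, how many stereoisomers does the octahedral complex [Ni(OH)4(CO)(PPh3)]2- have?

An octahedron has six vertices in three trans pairs; every non-trans pair is cis.
The distinct arrangements are (2 in all): CO and PPh3 mutually cis; CO and PPh3 mutually trans.
Each arrangement has an internal mirror plane or centre of symmetry, so none is chiral.

2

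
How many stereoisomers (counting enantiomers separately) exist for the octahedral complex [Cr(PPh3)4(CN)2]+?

2

The distinct arrangements are (2 in all): CN trans; CN cis.
Each arrangement has an internal mirror plane or centre of symmetry, so none is chiral.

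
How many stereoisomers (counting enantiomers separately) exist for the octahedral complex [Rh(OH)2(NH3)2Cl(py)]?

The six octahedral sites form three mutually perpendicular trans pairs.
The distinct arrangements are (6 in all): OH cis, NH3 cis (3 arrangements, 2 chiral); OH trans, NH3 cis; OH cis, NH3 trans; OH trans, NH3 trans.
Of these, 2 lack any improper symmetry element and so occur as enantiomeric pairs, giving 6 + 2 = 8 stereoisomers in total.

8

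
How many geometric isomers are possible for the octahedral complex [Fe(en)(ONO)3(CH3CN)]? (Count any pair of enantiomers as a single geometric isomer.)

An octahedron has six vertices in three trans pairs; every non-trans pair is cis.
Each en is bidentate and must span two cis positions.
Systematic placement gives 2 geometric isomers: ONO fac; ONO mer.

2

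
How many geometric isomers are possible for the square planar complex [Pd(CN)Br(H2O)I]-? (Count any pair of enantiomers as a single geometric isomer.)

3

In a square planar complex each vertex has one trans partner and two cis neighbours.
Working through the distinct placements yields 3 geometric isomers: (Br/H2O trans, CN/I trans); (Br/I trans, CN/H2O trans); (Br/CN trans, H2O/I trans).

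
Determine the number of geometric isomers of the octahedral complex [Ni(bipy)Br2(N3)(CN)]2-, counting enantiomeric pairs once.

An octahedron has six vertices in three trans pairs; every non-trans pair is cis.
Each bipy is bidentate and must span two cis positions.
Working through the distinct placements yields 4 geometric isomers: Br trans; Br cis (3 arrangements, 2 chiral).

4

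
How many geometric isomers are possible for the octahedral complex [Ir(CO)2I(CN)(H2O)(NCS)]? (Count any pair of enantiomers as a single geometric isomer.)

The six octahedral sites form three mutually perpendicular trans pairs.
Placing the ligands in turn and identifying arrangements related by rotation or reflection leaves 9 distinct geometric isomers.

9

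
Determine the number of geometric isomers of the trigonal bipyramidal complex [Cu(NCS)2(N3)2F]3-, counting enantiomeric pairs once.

5

In a trigonal bipyramid the two axial positions differ from the three equatorial ones.
Placing the ligands in turn and identifying arrangements related by rotation or reflection leaves 5 distinct geometric isomers.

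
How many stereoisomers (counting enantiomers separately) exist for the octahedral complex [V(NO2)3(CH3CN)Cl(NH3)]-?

5

An octahedron has six vertices in three trans pairs; every non-trans pair is cis.
There are 4 geometric isomers: NO2 mer (3 arrangements); NO2 fac (chiral).
One of these lacks any improper symmetry element and so occurs as an enantiomeric pair, giving 4 + 1 = 5 stereoisomers in total.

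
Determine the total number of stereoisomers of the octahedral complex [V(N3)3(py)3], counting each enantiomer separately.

2

The six octahedral sites form three mutually perpendicular trans pairs.
Systematic placement gives 2 geometric isomers: N3 mer; N3 fac.
Each arrangement has an internal mirror plane or centre of symmetry, so none is chiral.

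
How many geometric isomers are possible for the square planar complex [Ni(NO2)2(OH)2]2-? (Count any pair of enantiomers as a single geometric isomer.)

2

A square has two trans pairs of vertices; adjacent vertices are cis.
There are 2 geometric isomers: NO2 cis; NO2 trans.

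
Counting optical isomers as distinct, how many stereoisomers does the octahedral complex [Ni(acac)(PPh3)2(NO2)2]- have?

4

Each acac is bidentate and must span two cis positions.
Systematic placement gives 3 geometric isomers: PPh3 cis, NO2 trans; PPh3 cis, NO2 cis (chiral); PPh3 trans, NO2 cis.
One of these lacks any improper symmetry element and so occurs as an enantiomeric pair, giving 3 + 1 = 4 stereoisomers in total.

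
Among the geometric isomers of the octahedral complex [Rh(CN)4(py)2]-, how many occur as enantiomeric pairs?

An octahedron has six vertices in three trans pairs; every non-trans pair is cis.
Working through the distinct placements yields 2 geometric isomers: py trans; py cis.
Each arrangement has an internal mirror plane or centre of symmetry, so none is chiral.

0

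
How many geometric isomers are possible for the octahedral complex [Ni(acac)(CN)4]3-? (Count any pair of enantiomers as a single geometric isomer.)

1

An octahedron has six vertices in three trans pairs; every non-trans pair is cis.
Each acac is bidentate and must span two cis positions.
Only one geometric arrangement is possible.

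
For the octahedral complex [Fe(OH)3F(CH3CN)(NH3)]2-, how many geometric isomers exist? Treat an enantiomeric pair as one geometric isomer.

In an octahedral complex each vertex has one trans partner and four cis neighbours.
Working through the distinct placements yields 4 geometric isomers: OH mer (3 arrangements); OH fac (chiral).

4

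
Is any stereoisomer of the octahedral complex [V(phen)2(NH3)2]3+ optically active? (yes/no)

An octahedron has six vertices in three trans pairs; every non-trans pair is cis.
Each phen is bidentate and must span two cis positions.
The distinct arrangements are (2 in all): NH3 trans; NH3 cis (chiral).
One of these lacks any improper symmetry element and so occurs as an enantiomeric pair, giving 2 + 1 = 3 stereoisomers in total.

yes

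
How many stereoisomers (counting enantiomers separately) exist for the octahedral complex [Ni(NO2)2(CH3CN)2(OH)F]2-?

8

The six octahedral sites form three mutually perpendicular trans pairs.
The distinct arrangements are (6 in all): NO2 cis, CH3CN trans; NO2 trans, CH3CN trans; NO2 cis, CH3CN cis (3 arrangements, 2 chiral); NO2 trans, CH3CN cis.
Of these, 2 lack any improper symmetry element and so occur as enantiomeric pairs, giving 6 + 2 = 8 stereoisomers in total.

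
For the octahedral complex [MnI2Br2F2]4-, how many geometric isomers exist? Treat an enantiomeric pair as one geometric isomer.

In an octahedral complex each vertex has one trans partner and four cis neighbours.
The distinct arrangements are (5 in all): I trans, Br trans, F trans; I cis, Br trans, F cis; I trans, Br cis, F cis; I cis, Br cis, F cis (chiral); I cis, Br cis, F trans.

5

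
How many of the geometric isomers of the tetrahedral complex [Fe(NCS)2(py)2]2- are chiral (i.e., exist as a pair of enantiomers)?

0

Only one geometric arrangement is possible.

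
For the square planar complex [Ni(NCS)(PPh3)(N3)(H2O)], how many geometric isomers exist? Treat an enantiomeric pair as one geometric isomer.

3

In a square planar complex each vertex has one trans partner and two cis neighbours.
Working through the distinct placements yields 3 geometric isomers: (H2O/NCS trans, N3/PPh3 trans); (H2O/PPh3 trans, N3/NCS trans); (H2O/N3 trans, NCS/PPh3 trans).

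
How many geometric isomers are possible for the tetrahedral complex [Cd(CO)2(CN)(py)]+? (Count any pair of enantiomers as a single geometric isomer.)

Only one geometric arrangement is possible.

1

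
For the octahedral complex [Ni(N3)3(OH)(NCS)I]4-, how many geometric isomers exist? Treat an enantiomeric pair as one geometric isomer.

In an octahedral complex each vertex has one trans partner and four cis neighbours.
Systematic placement gives 4 geometric isomers: N3 mer (3 arrangements); N3 fac (chiral).

4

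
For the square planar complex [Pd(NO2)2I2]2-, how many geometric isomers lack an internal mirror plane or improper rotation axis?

0

There are 2 geometric isomers: NO2 cis; NO2 trans.
Each arrangement has an internal mirror plane or centre of symmetry, so none is chiral.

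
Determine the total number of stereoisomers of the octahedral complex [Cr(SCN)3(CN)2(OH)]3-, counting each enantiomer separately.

3

There are 3 geometric isomers: SCN mer, CN trans; SCN mer, CN cis; SCN fac, CN cis.
Each arrangement has an internal mirror plane or centre of symmetry, so none is chiral.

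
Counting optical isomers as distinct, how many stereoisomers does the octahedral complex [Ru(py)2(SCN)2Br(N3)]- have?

In an octahedral complex each vertex has one trans partner and four cis neighbours.
There are 6 geometric isomers: py trans, SCN trans; py cis, SCN cis (3 arrangements, 2 chiral); py trans, SCN cis; py cis, SCN trans.
Of these, 2 lack any improper symmetry element and so occur as enantiomeric pairs, giving 6 + 2 = 8 stereoisomers in total.

8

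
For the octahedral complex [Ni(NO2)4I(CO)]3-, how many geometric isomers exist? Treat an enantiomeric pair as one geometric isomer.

Working through the distinct placements yields 2 geometric isomers: I and CO mutually trans; I and CO mutually cis.

2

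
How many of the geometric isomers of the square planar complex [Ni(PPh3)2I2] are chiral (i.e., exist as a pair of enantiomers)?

Working through the distinct placements yields 2 geometric isomers: PPh3 cis; PPh3 trans.
Each arrangement has an internal mirror plane or centre of symmetry, so none is chiral.

0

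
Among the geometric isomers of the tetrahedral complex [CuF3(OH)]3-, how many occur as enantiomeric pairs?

Only one geometric arrangement is possible.

0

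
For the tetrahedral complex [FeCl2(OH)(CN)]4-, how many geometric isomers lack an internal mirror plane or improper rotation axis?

In a tetrahedral complex all four positions are equivalent and every pair of ligands is adjacent — there is no cis/trans distinction.
Only one geometric arrangement is possible.

0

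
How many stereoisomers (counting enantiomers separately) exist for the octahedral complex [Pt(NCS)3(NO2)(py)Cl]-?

5

An octahedron has six vertices in three trans pairs; every non-trans pair is cis.
There are 4 geometric isomers: NCS mer (3 arrangements); NCS fac (chiral).
One of these lacks any improper symmetry element and so occurs as an enantiomeric pair, giving 4 + 1 = 5 stereoisomers in total.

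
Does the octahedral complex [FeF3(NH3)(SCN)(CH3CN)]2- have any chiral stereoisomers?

yes

The distinct arrangements are (4 in all): F mer (3 arrangements); F fac (chiral).
One of these lacks any improper symmetry element and so occurs as an enantiomeric pair, giving 4 + 1 = 5 stereoisomers in total.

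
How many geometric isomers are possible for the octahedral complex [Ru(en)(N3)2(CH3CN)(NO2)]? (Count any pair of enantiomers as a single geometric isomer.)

An octahedron has six vertices in three trans pairs; every non-trans pair is cis.
Each en is bidentate and must span two cis positions.
There are 4 geometric isomers: N3 cis (3 arrangements, 2 chiral); N3 trans.

4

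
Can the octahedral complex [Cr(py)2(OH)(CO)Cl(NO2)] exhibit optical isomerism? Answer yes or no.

yes

The six octahedral sites form three mutually perpendicular trans pairs.
Placing the ligands in turn and identifying arrangements related by rotation or reflection leaves 9 distinct geometric isomers.
Of these, 6 lack any improper symmetry element and so occur as enantiomeric pairs, giving 9 + 6 = 15 stereoisomers in total.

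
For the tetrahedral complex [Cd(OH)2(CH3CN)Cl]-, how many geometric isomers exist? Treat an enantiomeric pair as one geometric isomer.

In a tetrahedral complex all four positions are equivalent and every pair of ligands is adjacent — there is no cis/trans distinction.
Only one geometric arrangement is possible.

1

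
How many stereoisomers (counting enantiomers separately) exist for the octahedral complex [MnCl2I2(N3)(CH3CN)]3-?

8

The six octahedral sites form three mutually perpendicular trans pairs.
Working through the distinct placements yields 6 geometric isomers: Cl cis, I cis (3 arrangements, 2 chiral); Cl cis, I trans; Cl trans, I cis; Cl trans, I trans.
Of these, 2 lack any improper symmetry element and so occur as enantiomeric pairs, giving 6 + 2 = 8 stereoisomers in total.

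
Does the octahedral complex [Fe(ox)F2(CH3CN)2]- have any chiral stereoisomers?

yes

The six octahedral sites form three mutually perpendicular trans pairs.
Each ox is bidentate and must span two cis positions.
There are 3 geometric isomers: F cis, CH3CN trans; F cis, CH3CN cis (chiral); F trans, CH3CN cis.
One of these lacks any improper symmetry element and so occurs as an enantiomeric pair, giving 3 + 1 = 4 stereoisomers in total.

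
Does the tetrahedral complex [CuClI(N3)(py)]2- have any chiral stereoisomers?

yes

All four vertices of a tetrahedron are equivalent and mutually adjacent, so cis/trans isomerism cannot arise.
Only one geometric arrangement is possible; it has no improper symmetry element, so it exists as a pair of enantiomers (2 stereoisomers).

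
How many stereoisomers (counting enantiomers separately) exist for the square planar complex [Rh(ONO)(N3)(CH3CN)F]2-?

In a square planar complex each vertex has one trans partner and two cis neighbours.
Working through the distinct placements yields 3 geometric isomers: (CH3CN/N3 trans, F/ONO trans); (CH3CN/ONO trans, F/N3 trans); (CH3CN/F trans, N3/ONO trans).
Each arrangement has an internal mirror plane or centre of symmetry, so none is chiral.

3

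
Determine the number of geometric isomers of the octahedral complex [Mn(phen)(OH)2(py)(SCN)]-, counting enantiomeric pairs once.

In an octahedral complex each vertex has one trans partner and four cis neighbours.
Each phen is bidentate and must span two cis positions.
There are 4 geometric isomers: OH trans; OH cis (3 arrangements, 2 chiral).

4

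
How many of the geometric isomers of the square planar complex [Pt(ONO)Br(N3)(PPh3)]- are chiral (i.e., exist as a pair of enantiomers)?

0

A square has two trans pairs of vertices; adjacent vertices are cis.
There are 3 geometric isomers: (Br/ONO trans, N3/PPh3 trans); (Br/PPh3 trans, N3/ONO trans); (Br/N3 trans, ONO/PPh3 trans).
Each arrangement has an internal mirror plane or centre of symmetry, so none is chiral.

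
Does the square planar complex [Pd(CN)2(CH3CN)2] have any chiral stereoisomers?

A square has two trans pairs of vertices; adjacent vertices are cis.
Systematic placement gives 2 geometric isomers: CN cis; CN trans.
Each arrangement has an internal mirror plane or centre of symmetry, so none is chiral.

no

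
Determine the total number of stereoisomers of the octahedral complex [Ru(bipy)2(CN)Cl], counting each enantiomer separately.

3

In an octahedral complex each vertex has one trans partner and four cis neighbours.
Each bipy is bidentate and must span two cis positions.
The distinct arrangements are (2 in all): CN and Cl mutually trans; CN and Cl mutually cis (chiral).
One of these lacks any improper symmetry element and so occurs as an enantiomeric pair, giving 2 + 1 = 3 stereoisomers in total.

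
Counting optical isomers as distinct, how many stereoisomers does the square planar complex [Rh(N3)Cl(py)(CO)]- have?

3

A square has two trans pairs of vertices; adjacent vertices are cis.
The distinct arrangements are (3 in all): (CO/N3 trans, Cl/py trans); (CO/py trans, Cl/N3 trans); (CO/Cl trans, N3/py trans).
Each arrangement has an internal mirror plane or centre of symmetry, so none is chiral.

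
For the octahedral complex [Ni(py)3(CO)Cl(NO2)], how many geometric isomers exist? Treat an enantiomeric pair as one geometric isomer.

4

An octahedron has six vertices in three trans pairs; every non-trans pair is cis.
Systematic placement gives 4 geometric isomers: py mer (3 arrangements); py fac (chiral).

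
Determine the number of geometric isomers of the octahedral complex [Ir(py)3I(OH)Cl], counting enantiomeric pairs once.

Systematic placement gives 4 geometric isomers: py mer (3 arrangements); py fac (chiral).

4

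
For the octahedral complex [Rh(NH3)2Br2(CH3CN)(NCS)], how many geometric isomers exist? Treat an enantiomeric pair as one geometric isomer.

6

Working through the distinct placements yields 6 geometric isomers: NH3 trans, Br trans; NH3 cis, Br trans; NH3 trans, Br cis; NH3 cis, Br cis (3 arrangements, 2 chiral).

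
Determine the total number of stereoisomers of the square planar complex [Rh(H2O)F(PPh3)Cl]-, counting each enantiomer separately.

3

A square has two trans pairs of vertices; adjacent vertices are cis.
Systematic placement gives 3 geometric isomers: (Cl/H2O trans, F/PPh3 trans); (Cl/PPh3 trans, F/H2O trans); (Cl/F trans, H2O/PPh3 trans).
Each arrangement has an internal mirror plane or centre of symmetry, so none is chiral.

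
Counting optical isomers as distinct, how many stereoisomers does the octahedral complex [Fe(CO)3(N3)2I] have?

3

There are 3 geometric isomers: CO mer, N3 trans; CO mer, N3 cis; CO fac, N3 cis.
Each arrangement has an internal mirror plane or centre of symmetry, so none is chiral.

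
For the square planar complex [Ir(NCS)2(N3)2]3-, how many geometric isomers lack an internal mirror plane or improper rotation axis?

In a square planar complex each vertex has one trans partner and two cis neighbours.
The distinct arrangements are (2 in all): NCS cis; NCS trans.
Each arrangement has an internal mirror plane or centre of symmetry, so none is chiral.

0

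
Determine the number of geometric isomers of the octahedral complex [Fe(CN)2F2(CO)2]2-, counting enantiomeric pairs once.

5

An octahedron has six vertices in three trans pairs; every non-trans pair is cis.
The distinct arrangements are (5 in all): CN trans, F trans, CO trans; CN trans, F cis, CO cis; CN cis, F trans, CO cis; CN cis, F cis, CO cis (chiral); CN cis, F cis, CO trans.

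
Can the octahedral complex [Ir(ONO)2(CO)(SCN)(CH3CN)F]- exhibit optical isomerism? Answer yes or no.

In an octahedral complex each vertex has one trans partner and four cis neighbours.
Exhaustive case analysis gives 9 geometric isomers.
Of these, 6 lack any improper symmetry element and so occur as enantiomeric pairs, giving 9 + 6 = 15 stereoisomers in total.

yes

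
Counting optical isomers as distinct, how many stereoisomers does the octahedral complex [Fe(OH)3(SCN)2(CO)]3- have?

In an octahedral complex each vertex has one trans partner and four cis neighbours.
The distinct arrangements are (3 in all): OH mer, SCN trans; OH fac, SCN cis; OH mer, SCN cis.
Each arrangement has an internal mirror plane or centre of symmetry, so none is chiral.

3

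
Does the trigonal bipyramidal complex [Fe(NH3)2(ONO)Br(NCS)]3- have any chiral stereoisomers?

A trigonal bipyramid has two axial and three equatorial sites, which are chemically inequivalent.
Placing the ligands in turn and identifying arrangements related by rotation or reflection leaves 7 distinct geometric isomers.
Of these, 3 lack any improper symmetry element and so occur as enantiomeric pairs, giving 7 + 3 = 10 stereoisomers in total.

yes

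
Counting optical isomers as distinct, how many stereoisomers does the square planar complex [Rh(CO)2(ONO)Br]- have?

2

In a square planar complex each vertex has one trans partner and two cis neighbours.
Systematic placement gives 2 geometric isomers: CO cis; CO trans.
Each arrangement has an internal mirror plane or centre of symmetry, so none is chiral.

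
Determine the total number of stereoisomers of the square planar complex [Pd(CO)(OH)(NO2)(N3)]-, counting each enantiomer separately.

In a square planar complex each vertex has one trans partner and two cis neighbours.
There are 3 geometric isomers: (CO/NO2 trans, N3/OH trans); (CO/OH trans, N3/NO2 trans); (CO/N3 trans, NO2/OH trans).
Each arrangement has an internal mirror plane or centre of symmetry, so none is chiral.

3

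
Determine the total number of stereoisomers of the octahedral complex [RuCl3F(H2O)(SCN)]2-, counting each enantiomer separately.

An octahedron has six vertices in three trans pairs; every non-trans pair is cis.
The distinct arrangements are (4 in all): Cl mer (3 arrangements); Cl fac (chiral).
One of these lacks any improper symmetry element and so occurs as an enantiomeric pair, giving 4 + 1 = 5 stereoisomers in total.

5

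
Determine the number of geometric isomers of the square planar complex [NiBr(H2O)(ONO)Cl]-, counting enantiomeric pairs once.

3

In a square planar complex each vertex has one trans partner and two cis neighbours.
The distinct arrangements are (3 in all): (Br/H2O trans, Cl/ONO trans); (Br/ONO trans, Cl/H2O trans); (Br/Cl trans, H2O/ONO trans).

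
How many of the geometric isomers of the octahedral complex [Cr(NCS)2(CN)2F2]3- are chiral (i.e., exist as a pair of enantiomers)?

An octahedron has six vertices in three trans pairs; every non-trans pair is cis.
There are 5 geometric isomers: NCS trans, CN trans, F trans; NCS cis, CN trans, F cis; NCS trans, CN cis, F cis; NCS cis, CN cis, F cis (chiral); NCS cis, CN cis, F trans.
One of these lacks any improper symmetry element and so occurs as an enantiomeric pair, giving 5 + 1 = 6 stereoisomers in total.

1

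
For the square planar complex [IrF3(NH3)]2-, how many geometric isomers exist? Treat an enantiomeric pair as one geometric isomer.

Only one geometric arrangement is possible.

1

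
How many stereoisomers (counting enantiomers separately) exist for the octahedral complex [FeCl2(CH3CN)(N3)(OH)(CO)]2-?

15

An octahedron has six vertices in three trans pairs; every non-trans pair is cis.
Exhaustive case analysis gives 9 geometric isomers.
Of these, 6 lack any improper symmetry element and so occur as enantiomeric pairs, giving 9 + 6 = 15 stereoisomers in total.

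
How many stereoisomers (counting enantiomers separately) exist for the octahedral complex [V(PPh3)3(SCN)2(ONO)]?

3

In an octahedral complex each vertex has one trans partner and four cis neighbours.
Systematic placement gives 3 geometric isomers: PPh3 mer, SCN trans; PPh3 fac, SCN cis; PPh3 mer, SCN cis.
Each arrangement has an internal mirror plane or centre of symmetry, so none is chiral.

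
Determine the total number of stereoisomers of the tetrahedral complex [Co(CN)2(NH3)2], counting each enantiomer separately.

1

In a tetrahedral complex all four positions are equivalent and every pair of ligands is adjacent — there is no cis/trans distinction.
Only one geometric arrangement is possible.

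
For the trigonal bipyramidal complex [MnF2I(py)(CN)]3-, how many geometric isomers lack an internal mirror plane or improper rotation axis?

In a trigonal bipyramid the two axial positions differ from the three equatorial ones.
Exhaustive case analysis gives 7 geometric isomers.
Of these, 3 lack any improper symmetry element and so occur as enantiomeric pairs, giving 7 + 3 = 10 stereoisomers in total.

3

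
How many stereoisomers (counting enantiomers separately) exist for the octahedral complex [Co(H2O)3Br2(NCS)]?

The six octahedral sites form three mutually perpendicular trans pairs.
Systematic placement gives 3 geometric isomers: H2O mer, Br trans; H2O fac, Br cis; H2O mer, Br cis.
Each arrangement has an internal mirror plane or centre of symmetry, so none is chiral.

3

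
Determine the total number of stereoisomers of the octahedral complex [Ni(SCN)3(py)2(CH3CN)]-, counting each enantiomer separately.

An octahedron has six vertices in three trans pairs; every non-trans pair is cis.
There are 3 geometric isomers: SCN mer, py trans; SCN fac, py cis; SCN mer, py cis.
Each arrangement has an internal mirror plane or centre of symmetry, so none is chiral.

3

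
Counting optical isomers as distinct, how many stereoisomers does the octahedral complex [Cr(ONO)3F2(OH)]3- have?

3

In an octahedral complex each vertex has one trans partner and four cis neighbours.
The distinct arrangements are (3 in all): ONO mer, F trans; ONO mer, F cis; ONO fac, F cis.
Each arrangement has an internal mirror plane or centre of symmetry, so none is chiral.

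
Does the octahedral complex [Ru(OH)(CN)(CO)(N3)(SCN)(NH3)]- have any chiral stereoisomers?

yes

An octahedron has six vertices in three trans pairs; every non-trans pair is cis.
Placing the ligands in turn and identifying arrangements related by rotation or reflection leaves 15 distinct geometric isomers.
Of these, 15 lack any improper symmetry element and so occur as enantiomeric pairs, giving 15 + 15 = 30 stereoisomers in total.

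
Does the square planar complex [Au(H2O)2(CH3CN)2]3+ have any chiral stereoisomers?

A square has two trans pairs of vertices; adjacent vertices are cis.
Working through the distinct placements yields 2 geometric isomers: H2O cis; H2O trans.
Each arrangement has an internal mirror plane or centre of symmetry, so none is chiral.

no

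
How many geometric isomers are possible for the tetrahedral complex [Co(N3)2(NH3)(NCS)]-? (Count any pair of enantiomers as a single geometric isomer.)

1

Only one geometric arrangement is possible.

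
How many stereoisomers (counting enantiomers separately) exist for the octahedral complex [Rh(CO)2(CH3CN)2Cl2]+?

In an octahedral complex each vertex has one trans partner and four cis neighbours.
Systematic placement gives 5 geometric isomers: CO trans, CH3CN trans, Cl trans; CO cis, CH3CN trans, Cl cis; CO cis, CH3CN cis, Cl trans; CO cis, CH3CN cis, Cl cis (chiral); CO trans, CH3CN cis, Cl cis.
One of these lacks any improper symmetry element and so occurs as an enantiomeric pair, giving 5 + 1 = 6 stereoisomers in total.

6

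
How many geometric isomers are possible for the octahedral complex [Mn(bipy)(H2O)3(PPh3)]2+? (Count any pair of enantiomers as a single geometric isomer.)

An octahedron has six vertices in three trans pairs; every non-trans pair is cis.
Each bipy is bidentate and must span two cis positions.
There are 2 geometric isomers: H2O mer; H2O fac.

2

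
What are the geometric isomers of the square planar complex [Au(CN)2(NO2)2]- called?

cis and trans

In a square planar complex each vertex has one trans partner and two cis neighbours.
The distinct arrangements are (2 in all): CN cis; CN trans.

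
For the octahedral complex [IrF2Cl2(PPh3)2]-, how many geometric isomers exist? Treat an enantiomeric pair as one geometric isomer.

5

There are 5 geometric isomers: F trans, Cl trans, PPh3 trans; F cis, Cl trans, PPh3 cis; F cis, Cl cis, PPh3 trans; F cis, Cl cis, PPh3 cis (chiral); F trans, Cl cis, PPh3 cis.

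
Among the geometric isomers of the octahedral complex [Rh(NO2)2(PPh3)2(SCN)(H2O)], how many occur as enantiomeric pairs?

2

The six octahedral sites form three mutually perpendicular trans pairs.
There are 6 geometric isomers: NO2 cis, PPh3 cis (3 arrangements, 2 chiral); NO2 cis, PPh3 trans; NO2 trans, PPh3 cis; NO2 trans, PPh3 trans.
Of these, 2 lack any improper symmetry element and so occur as enantiomeric pairs, giving 6 + 2 = 8 stereoisomers in total.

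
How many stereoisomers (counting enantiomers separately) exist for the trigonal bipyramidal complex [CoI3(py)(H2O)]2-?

In a trigonal bipyramid the two axial positions differ from the three equatorial ones.
The distinct arrangements are (4 in all): py equatorial, H2O axial; py axial, H2O axial; py equatorial, H2O equatorial; py axial, H2O equatorial.
Each arrangement has an internal mirror plane or centre of symmetry, so none is chiral.

4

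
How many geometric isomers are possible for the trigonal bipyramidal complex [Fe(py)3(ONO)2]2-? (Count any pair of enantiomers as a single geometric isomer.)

3

In a trigonal bipyramid the two axial positions differ from the three equatorial ones.
Systematic placement gives 3 geometric isomers: ONO both axial; ONO one axial, one equatorial; ONO both equatorial.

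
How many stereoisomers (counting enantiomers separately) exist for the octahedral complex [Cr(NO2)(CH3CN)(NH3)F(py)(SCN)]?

In an octahedral complex each vertex has one trans partner and four cis neighbours.
Systematic enumeration (placing each ligand type in turn and discarding arrangements equivalent by rotation or reflection) gives 15 geometric isomers.
Of these, 15 lack any improper symmetry element and so occur as enantiomeric pairs, giving 15 + 15 = 30 stereoisomers in total.

30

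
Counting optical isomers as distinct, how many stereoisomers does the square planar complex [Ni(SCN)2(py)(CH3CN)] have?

2

A square has two trans pairs of vertices; adjacent vertices are cis.
The distinct arrangements are (2 in all): SCN cis; SCN trans.
Each arrangement has an internal mirror plane or centre of symmetry, so none is chiral.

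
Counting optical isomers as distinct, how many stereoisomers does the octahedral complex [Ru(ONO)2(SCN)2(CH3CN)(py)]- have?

In an octahedral complex each vertex has one trans partner and four cis neighbours.
Systematic placement gives 6 geometric isomers: ONO cis, SCN cis (3 arrangements, 2 chiral); ONO cis, SCN trans; ONO trans, SCN cis; ONO trans, SCN trans.
Of these, 2 lack any improper symmetry element and so occur as enantiomeric pairs, giving 6 + 2 = 8 stereoisomers in total.

8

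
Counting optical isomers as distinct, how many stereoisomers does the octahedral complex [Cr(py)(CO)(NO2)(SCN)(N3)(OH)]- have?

The six octahedral sites form three mutually perpendicular trans pairs.
Systematic enumeration (placing each ligand type in turn and discarding arrangements equivalent by rotation or reflection) gives 15 geometric isomers.
Of these, 15 lack any improper symmetry element and so occur as enantiomeric pairs, giving 15 + 15 = 30 stereoisomers in total.

30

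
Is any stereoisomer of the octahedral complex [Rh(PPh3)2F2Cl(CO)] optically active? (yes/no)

yes

The six octahedral sites form three mutually perpendicular trans pairs.
Systematic placement gives 6 geometric isomers: PPh3 trans, F trans; PPh3 cis, F cis (3 arrangements, 2 chiral); PPh3 trans, F cis; PPh3 cis, F trans.
Of these, 2 lack any improper symmetry element and so occur as enantiomeric pairs, giving 6 + 2 = 8 stereoisomers in total.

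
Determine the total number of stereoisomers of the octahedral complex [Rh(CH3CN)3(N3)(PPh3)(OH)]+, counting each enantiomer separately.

5

An octahedron has six vertices in three trans pairs; every non-trans pair is cis.
There are 4 geometric isomers: CH3CN mer (3 arrangements); CH3CN fac (chiral).
One of these lacks any improper symmetry element and so occurs as an enantiomeric pair, giving 4 + 1 = 5 stereoisomers in total.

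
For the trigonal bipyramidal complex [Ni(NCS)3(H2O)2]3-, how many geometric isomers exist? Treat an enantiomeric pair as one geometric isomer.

3

In a trigonal bipyramid the two axial positions differ from the three equatorial ones.
Systematic placement gives 3 geometric isomers: H2O both axial; H2O one axial, one equatorial; H2O both equatorial.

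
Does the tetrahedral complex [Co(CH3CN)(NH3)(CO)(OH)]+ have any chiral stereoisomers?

yes

Only one geometric arrangement is possible; it has no improper symmetry element, so it exists as a pair of enantiomers (2 stereoisomers).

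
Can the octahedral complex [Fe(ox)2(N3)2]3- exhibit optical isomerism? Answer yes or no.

yes

The six octahedral sites form three mutually perpendicular trans pairs.
Each ox is bidentate and must span two cis positions.
The distinct arrangements are (2 in all): N3 trans; N3 cis (chiral).
One of these lacks any improper symmetry element and so occurs as an enantiomeric pair, giving 2 + 1 = 3 stereoisomers in total.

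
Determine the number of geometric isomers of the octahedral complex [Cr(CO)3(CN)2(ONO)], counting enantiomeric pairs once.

3

An octahedron has six vertices in three trans pairs; every non-trans pair is cis.
There are 3 geometric isomers: CO mer, CN trans; CO fac, CN cis; CO mer, CN cis.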